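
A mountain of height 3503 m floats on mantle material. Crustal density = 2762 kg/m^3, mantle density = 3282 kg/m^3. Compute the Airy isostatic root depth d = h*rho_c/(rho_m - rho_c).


rho_m - rho_c = 3282 - 2762 = 520
d = 3503 * 2762 / 520
= 9675286 / 520
= 18606.32 m

18606.32


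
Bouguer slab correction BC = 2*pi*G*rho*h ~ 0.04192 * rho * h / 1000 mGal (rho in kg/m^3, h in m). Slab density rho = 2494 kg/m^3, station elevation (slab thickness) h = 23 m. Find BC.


BC = 0.04192 * rho * h / 1000
= 0.04192 * 2494 * 23 / 1000
= 2.4046 mGal

2.4046


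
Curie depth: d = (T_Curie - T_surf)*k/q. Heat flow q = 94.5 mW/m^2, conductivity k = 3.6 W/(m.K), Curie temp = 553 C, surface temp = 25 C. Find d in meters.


T_Curie - T_surf = 553 - 25 = 528 C
Convert q to W/m^2: 94.5 mW/m^2 = 0.0945 W/m^2
d = 528 * 3.6 / 0.0945 = 20114.29 m

20114.29


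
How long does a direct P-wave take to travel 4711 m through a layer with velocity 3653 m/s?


t = x / V
= 4711 / 3653
= 1.2896 s

1.2896


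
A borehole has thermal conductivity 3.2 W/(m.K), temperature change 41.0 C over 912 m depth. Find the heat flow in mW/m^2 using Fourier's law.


q = k * dT / dz * 1000
= 3.2 * 41.0 / 912 * 1000
= 0.14386 * 1000
= 143.8596 mW/m^2

143.8596


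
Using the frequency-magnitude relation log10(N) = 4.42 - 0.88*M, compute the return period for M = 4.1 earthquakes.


log10(N) = 4.42 - 0.88*4.1 = 0.812
N = 10^0.812 = 6.486344
T = 1/N = 1/6.486344 = 0.1542 years

0.1542


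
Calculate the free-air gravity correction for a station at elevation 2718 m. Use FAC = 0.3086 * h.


FAC = 0.3086 * h
= 0.3086 * 2718
= 838.7748 mGal

838.7748


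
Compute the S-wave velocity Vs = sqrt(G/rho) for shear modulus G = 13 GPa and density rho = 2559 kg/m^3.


Convert G to Pa: G = 13e9 Pa
Compute G/rho = 13e9 / 2559 = 5080109.4177
Vs = sqrt(5080109.4177) = 2253.91 m/s

2253.91


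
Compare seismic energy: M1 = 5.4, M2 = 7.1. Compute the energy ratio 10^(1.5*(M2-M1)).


M2 - M1 = 7.1 - 5.4 = 1.7
1.5 * 1.7 = 2.55
ratio = 10^2.55 = 354.81

354.81


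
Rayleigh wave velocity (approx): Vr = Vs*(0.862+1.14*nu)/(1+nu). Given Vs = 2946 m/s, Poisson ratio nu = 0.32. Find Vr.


Numerator factor = 0.862 + 1.14*0.32 = 1.2268
Denominator = 1 + 0.32 = 1.32
Vr = 2946 * 1.2268 / 1.32 = 2737.99 m/s

2737.99


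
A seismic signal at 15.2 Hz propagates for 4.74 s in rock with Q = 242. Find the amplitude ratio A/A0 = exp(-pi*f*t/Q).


pi*f*t/Q = pi*15.2*4.74/242 = 0.935312
A/A0 = exp(-0.935312) = 0.392463

0.392463


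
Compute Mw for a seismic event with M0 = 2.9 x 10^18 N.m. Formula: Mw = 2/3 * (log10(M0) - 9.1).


log10(M0) = log10(2.9 x 10^18) = 18.4624
Mw = 2/3 * (18.4624 - 9.1)
= 2/3 * 9.3624
= 6.24

6.24


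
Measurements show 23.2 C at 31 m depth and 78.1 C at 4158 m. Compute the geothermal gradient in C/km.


dT = 78.1 - 23.2 = 54.9 C
dz = 4158 - 31 = 4127 m
gradient = dT/dz * 1000 = 54.9/4127 * 1000 = 13.3026 C/km

13.3026


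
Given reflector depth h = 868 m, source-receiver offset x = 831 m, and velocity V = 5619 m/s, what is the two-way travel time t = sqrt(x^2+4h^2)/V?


x^2 + 4h^2 = 831^2 + 4*868^2 = 690561 + 3013696 = 3704257
sqrt(3704257) = 1924.6446
t = 1924.6446 / 5619 = 0.3425 s

0.3425


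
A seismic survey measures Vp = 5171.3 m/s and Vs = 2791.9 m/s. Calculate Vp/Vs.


Vp/Vs = 5171.3 / 2791.9
= 1.8523

1.8523


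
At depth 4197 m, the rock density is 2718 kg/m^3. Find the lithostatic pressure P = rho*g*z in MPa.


P = rho * g * z / 1e6
= 2718 * 9.81 * 4197 / 1e6
= 111907045.26 / 1e6
= 111.907 MPa

111.907


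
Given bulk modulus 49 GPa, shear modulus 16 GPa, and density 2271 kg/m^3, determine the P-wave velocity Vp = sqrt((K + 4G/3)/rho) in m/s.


First compute the effective modulus:
K + 4G/3 = 49e9 + 4*16e9/3 = 70333333333.33 Pa
Then divide by density:
70333333333.33 / 2271 = 30970204.0217 Pa/(kg/m^3)
Take the square root:
Vp = sqrt(30970204.0217) = 5565.09 m/s

5565.09


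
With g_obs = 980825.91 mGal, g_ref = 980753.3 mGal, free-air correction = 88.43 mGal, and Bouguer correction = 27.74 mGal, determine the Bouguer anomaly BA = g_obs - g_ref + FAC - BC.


BA = g_obs - g_ref + FAC - BC
= 980825.91 - 980753.3 + 88.43 - 27.74
= 133.3 mGal

133.3


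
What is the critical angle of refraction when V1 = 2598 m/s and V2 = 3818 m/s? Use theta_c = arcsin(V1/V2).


V1/V2 = 2598/3818 = 0.680461
theta_c = arcsin(0.680461) = 42.8797 degrees

42.8797


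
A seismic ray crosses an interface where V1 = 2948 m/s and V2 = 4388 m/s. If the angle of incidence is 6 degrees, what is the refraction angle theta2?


sin(theta1) = sin(6 deg) = 0.104528
sin(theta2) = V2/V1 * sin(theta1) = 4388/2948 * 0.104528 = 0.155587
theta2 = arcsin(0.155587) = 8.9509 degrees

8.9509


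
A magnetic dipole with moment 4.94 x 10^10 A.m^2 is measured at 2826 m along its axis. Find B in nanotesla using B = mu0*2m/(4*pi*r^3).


m = 4.94 x 10^10 = 49400000000 A.m^2
2m = 98800000000 A.m^2
r^3 = 2826^3 = 22569215976
B = (4pi*10^-7) * 98800000000 / (4*pi * 22569215976) * 1e9
= 124155.74167 / 283613132429.93 * 1e9
= 437.7644 nT

437.7644


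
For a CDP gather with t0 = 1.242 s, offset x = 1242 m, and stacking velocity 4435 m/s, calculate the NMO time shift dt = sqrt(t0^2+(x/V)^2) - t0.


x/Vnmo = 1242/4435 = 0.280045
(x/Vnmo)^2 = 0.078425
t0^2 = 1.542564
sqrt(1.542564 + 0.078425) = 1.273181
dt = 1.273181 - 1.242 = 0.031181

0.031181


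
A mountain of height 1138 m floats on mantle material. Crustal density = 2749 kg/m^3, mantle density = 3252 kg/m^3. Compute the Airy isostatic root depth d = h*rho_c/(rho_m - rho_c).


rho_m - rho_c = 3252 - 2749 = 503
d = 1138 * 2749 / 503
= 3128362 / 503
= 6219.41 m

6219.41


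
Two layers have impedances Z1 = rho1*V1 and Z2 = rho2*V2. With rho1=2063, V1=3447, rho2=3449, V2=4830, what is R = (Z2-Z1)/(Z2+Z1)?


Z1 = 2063 * 3447 = 7111161
Z2 = 3449 * 4830 = 16658670
R = (16658670 - 7111161) / (16658670 + 7111161) = 9547509 / 23769831 = 0.4017

0.4017


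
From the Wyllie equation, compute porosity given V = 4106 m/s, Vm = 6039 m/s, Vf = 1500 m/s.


1/V - 1/Vm = 1/4106 - 1/6039 = 7.796e-05
1/Vf - 1/Vm = 1/1500 - 1/6039 = 0.00050108
phi = 7.796e-05 / 0.00050108 = 0.1556

0.1556


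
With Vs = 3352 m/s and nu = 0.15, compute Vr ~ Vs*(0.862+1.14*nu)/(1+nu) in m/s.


Numerator factor = 0.862 + 1.14*0.15 = 1.033
Denominator = 1 + 0.15 = 1.15
Vr = 3352 * 1.033 / 1.15 = 3010.97 m/s

3010.97


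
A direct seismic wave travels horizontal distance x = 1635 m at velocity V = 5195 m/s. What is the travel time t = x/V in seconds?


t = x / V
= 1635 / 5195
= 0.3147 s

0.3147


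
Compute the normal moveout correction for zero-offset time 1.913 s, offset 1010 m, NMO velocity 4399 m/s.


x/Vnmo = 1010/4399 = 0.229598
(x/Vnmo)^2 = 0.052715
t0^2 = 3.659569
sqrt(3.659569 + 0.052715) = 1.926729
dt = 1.926729 - 1.913 = 0.013729

0.013729


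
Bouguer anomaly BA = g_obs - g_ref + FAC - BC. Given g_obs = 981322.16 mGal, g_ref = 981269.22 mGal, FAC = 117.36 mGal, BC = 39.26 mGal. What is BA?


BA = g_obs - g_ref + FAC - BC
= 981322.16 - 981269.22 + 117.36 - 39.26
= 131.04 mGal

131.04


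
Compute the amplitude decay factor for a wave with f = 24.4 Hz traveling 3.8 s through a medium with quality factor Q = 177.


pi*f*t/Q = pi*24.4*3.8/177 = 1.645698
A/A0 = exp(-1.645698) = 0.192878

0.192878


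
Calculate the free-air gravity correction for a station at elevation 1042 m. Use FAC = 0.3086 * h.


FAC = 0.3086 * h
= 0.3086 * 1042
= 321.5612 mGal

321.5612


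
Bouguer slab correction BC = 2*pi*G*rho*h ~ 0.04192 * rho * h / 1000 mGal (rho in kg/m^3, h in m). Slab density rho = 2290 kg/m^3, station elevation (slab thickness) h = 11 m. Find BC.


BC = 0.04192 * rho * h / 1000
= 0.04192 * 2290 * 11 / 1000
= 1.056 mGal

1.056


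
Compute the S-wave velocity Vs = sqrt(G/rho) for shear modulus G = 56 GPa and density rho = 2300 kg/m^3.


Convert G to Pa: G = 56e9 Pa
Compute G/rho = 56e9 / 2300 = 24347826.087
Vs = sqrt(24347826.087) = 4934.35 m/s

4934.35


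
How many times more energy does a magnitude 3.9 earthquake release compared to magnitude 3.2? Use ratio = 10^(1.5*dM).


M2 - M1 = 3.9 - 3.2 = 0.7
1.5 * 0.7 = 1.05
ratio = 10^1.05 = 11.22

11.22


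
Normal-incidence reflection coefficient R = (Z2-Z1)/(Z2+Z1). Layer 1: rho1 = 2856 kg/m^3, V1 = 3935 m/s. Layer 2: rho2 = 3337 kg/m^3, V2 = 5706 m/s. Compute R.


Z1 = 2856 * 3935 = 11238360
Z2 = 3337 * 5706 = 19040922
R = (19040922 - 11238360) / (19040922 + 11238360) = 7802562 / 30279282 = 0.2577

0.2577


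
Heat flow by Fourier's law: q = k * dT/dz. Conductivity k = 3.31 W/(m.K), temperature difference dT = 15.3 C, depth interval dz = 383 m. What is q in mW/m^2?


q = k * dT / dz * 1000
= 3.31 * 15.3 / 383 * 1000
= 0.132227 * 1000
= 132.2272 mW/m^2

132.2272


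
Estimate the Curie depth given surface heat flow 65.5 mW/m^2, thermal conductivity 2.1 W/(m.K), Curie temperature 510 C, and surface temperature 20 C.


T_Curie - T_surf = 510 - 20 = 490 C
Convert q to W/m^2: 65.5 mW/m^2 = 0.0655 W/m^2
d = 490 * 2.1 / 0.0655 = 15709.92 m

15709.92


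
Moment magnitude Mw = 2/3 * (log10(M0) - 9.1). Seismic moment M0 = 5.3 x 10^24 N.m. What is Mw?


log10(M0) = log10(5.3 x 10^24) = 24.7243
Mw = 2/3 * (24.7243 - 9.1)
= 2/3 * 15.6243
= 10.42

10.42


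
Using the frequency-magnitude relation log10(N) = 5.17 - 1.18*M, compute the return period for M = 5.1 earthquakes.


log10(N) = 5.17 - 1.18*5.1 = -0.848
N = 10^-0.848 = 0.141906
T = 1/N = 1/0.141906 = 7.0469 years

7.0469


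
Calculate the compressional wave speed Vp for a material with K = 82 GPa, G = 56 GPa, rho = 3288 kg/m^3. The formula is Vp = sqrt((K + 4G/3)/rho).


First compute the effective modulus:
K + 4G/3 = 82e9 + 4*56e9/3 = 156666666666.67 Pa
Then divide by density:
156666666666.67 / 3288 = 47648012.9765 Pa/(kg/m^3)
Take the square root:
Vp = sqrt(47648012.9765) = 6902.75 m/s

6902.75


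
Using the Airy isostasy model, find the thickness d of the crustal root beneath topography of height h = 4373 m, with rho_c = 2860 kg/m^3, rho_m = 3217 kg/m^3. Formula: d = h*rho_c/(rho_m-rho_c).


rho_m - rho_c = 3217 - 2860 = 357
d = 4373 * 2860 / 357
= 12506780 / 357
= 35033.0 m

35033.0


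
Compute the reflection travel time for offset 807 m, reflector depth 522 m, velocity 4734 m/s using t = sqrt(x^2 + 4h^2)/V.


x^2 + 4h^2 = 807^2 + 4*522^2 = 651249 + 1089936 = 1741185
sqrt(1741185) = 1319.5397
t = 1319.5397 / 4734 = 0.2787 s

0.2787


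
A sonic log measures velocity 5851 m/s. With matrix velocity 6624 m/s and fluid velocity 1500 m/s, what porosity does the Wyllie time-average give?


1/V - 1/Vm = 1/5851 - 1/6624 = 1.994e-05
1/Vf - 1/Vm = 1/1500 - 1/6624 = 0.0005157
phi = 1.994e-05 / 0.0005157 = 0.0387

0.0387


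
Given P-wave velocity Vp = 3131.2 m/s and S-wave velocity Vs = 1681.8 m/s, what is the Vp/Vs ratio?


Vp/Vs = 3131.2 / 1681.8
= 1.8618

1.8618


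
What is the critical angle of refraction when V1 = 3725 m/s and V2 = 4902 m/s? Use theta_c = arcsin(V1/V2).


V1/V2 = 3725/4902 = 0.759894
theta_c = arcsin(0.759894) = 49.4548 degrees

49.4548


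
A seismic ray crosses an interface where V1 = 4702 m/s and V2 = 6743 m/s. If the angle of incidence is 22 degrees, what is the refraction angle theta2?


sin(theta1) = sin(22 deg) = 0.374607
sin(theta2) = V2/V1 * sin(theta1) = 6743/4702 * 0.374607 = 0.537212
theta2 = arcsin(0.537212) = 32.4941 degrees

32.4941


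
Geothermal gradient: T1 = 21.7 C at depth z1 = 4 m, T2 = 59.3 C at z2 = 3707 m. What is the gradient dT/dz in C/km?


dT = 59.3 - 21.7 = 37.6 C
dz = 3707 - 4 = 3703 m
gradient = dT/dz * 1000 = 37.6/3703 * 1000 = 10.1539 C/km

10.1539


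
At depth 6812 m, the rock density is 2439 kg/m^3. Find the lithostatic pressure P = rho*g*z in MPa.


P = rho * g * z / 1e6
= 2439 * 9.81 * 6812 / 1e6
= 162987931.08 / 1e6
= 162.9879 MPa

162.9879


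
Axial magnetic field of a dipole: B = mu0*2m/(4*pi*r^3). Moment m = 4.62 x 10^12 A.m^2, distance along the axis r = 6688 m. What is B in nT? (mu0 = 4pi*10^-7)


m = 4.62 x 10^12 = 4620000000000 A.m^2
2m = 9240000000000 A.m^2
r^3 = 6688^3 = 299149852672
B = (4pi*10^-7) * 9240000000000 / (4*pi * 299149852672) * 1e9
= 11611326.447668 / 3759227917907.3 * 1e9
= 3088.753 nT

3088.753


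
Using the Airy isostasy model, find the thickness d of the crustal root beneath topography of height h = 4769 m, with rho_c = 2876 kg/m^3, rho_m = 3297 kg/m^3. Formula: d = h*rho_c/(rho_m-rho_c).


rho_m - rho_c = 3297 - 2876 = 421
d = 4769 * 2876 / 421
= 13715644 / 421
= 32578.73 m

32578.73


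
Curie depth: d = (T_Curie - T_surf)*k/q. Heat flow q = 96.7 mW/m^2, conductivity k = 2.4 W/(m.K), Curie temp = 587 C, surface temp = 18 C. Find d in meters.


T_Curie - T_surf = 587 - 18 = 569 C
Convert q to W/m^2: 96.7 mW/m^2 = 0.0967 W/m^2
d = 569 * 2.4 / 0.0967 = 14122.03 m

14122.03


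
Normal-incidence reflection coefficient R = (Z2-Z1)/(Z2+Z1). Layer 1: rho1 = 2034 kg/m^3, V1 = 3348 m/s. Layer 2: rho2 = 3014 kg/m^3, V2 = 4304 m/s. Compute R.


Z1 = 2034 * 3348 = 6809832
Z2 = 3014 * 4304 = 12972256
R = (12972256 - 6809832) / (12972256 + 6809832) = 6162424 / 19782088 = 0.3115

0.3115


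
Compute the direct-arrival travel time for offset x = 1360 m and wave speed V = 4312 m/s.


t = x / V
= 1360 / 4312
= 0.3154 s

0.3154


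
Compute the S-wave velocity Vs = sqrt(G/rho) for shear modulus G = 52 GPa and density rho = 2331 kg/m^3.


Convert G to Pa: G = 52e9 Pa
Compute G/rho = 52e9 / 2331 = 22308022.308
Vs = sqrt(22308022.308) = 4723.14 m/s

4723.14


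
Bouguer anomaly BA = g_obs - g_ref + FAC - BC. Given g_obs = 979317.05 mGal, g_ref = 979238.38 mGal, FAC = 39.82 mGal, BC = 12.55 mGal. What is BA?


BA = g_obs - g_ref + FAC - BC
= 979317.05 - 979238.38 + 39.82 - 12.55
= 105.94 mGal

105.94


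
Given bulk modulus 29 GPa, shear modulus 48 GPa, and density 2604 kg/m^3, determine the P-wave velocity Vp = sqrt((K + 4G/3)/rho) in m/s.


First compute the effective modulus:
K + 4G/3 = 29e9 + 4*48e9/3 = 93000000000.0 Pa
Then divide by density:
93000000000.0 / 2604 = 35714285.7143 Pa/(kg/m^3)
Take the square root:
Vp = sqrt(35714285.7143) = 5976.14 m/s

5976.14


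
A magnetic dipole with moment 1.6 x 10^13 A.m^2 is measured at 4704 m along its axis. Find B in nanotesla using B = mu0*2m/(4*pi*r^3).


m = 1.6 x 10^13 = 16000000000000 A.m^2
2m = 32000000000000 A.m^2
r^3 = 4704^3 = 104088305664
B = (4pi*10^-7) * 32000000000000 / (4*pi * 104088305664) * 1e9
= 40212385.965949 / 1308012225594.52 * 1e9
= 30743.127 nT

30743.127


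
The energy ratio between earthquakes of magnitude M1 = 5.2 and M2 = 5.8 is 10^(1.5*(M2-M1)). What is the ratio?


M2 - M1 = 5.8 - 5.2 = 0.6
1.5 * 0.6 = 0.9
ratio = 10^0.9 = 7.94

7.94


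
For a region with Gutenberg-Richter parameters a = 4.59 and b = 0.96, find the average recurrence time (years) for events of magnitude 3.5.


log10(N) = 4.59 - 0.96*3.5 = 1.23
N = 10^1.23 = 16.982437
T = 1/N = 1/16.982437 = 0.0589 years

0.0589


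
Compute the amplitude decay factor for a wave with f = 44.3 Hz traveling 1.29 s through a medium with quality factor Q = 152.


pi*f*t/Q = pi*44.3*1.29/152 = 1.181135
A/A0 = exp(-1.181135) = 0.30693

0.30693


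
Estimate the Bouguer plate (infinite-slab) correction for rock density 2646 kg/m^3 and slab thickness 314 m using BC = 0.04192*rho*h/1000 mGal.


BC = 0.04192 * rho * h / 1000
= 0.04192 * 2646 * 314 / 1000
= 34.829 mGal

34.829


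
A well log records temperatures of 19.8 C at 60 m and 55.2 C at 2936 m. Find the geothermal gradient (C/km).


dT = 55.2 - 19.8 = 35.4 C
dz = 2936 - 60 = 2876 m
gradient = dT/dz * 1000 = 35.4/2876 * 1000 = 12.3088 C/km

12.3088


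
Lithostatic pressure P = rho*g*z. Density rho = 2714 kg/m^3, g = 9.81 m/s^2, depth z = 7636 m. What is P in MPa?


P = rho * g * z / 1e6
= 2714 * 9.81 * 7636 / 1e6
= 203303460.24 / 1e6
= 203.3035 MPa

203.3035


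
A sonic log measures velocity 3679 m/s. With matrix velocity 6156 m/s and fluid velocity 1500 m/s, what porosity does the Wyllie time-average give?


1/V - 1/Vm = 1/3679 - 1/6156 = 0.00010937
1/Vf - 1/Vm = 1/1500 - 1/6156 = 0.00050422
phi = 0.00010937 / 0.00050422 = 0.2169

0.2169


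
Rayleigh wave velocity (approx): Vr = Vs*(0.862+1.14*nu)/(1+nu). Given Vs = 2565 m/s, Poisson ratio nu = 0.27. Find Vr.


Numerator factor = 0.862 + 1.14*0.27 = 1.1698
Denominator = 1 + 0.27 = 1.27
Vr = 2565 * 1.1698 / 1.27 = 2362.63 m/s

2362.63


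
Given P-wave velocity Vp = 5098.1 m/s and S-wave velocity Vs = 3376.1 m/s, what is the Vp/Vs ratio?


Vp/Vs = 5098.1 / 3376.1
= 1.5101

1.5101


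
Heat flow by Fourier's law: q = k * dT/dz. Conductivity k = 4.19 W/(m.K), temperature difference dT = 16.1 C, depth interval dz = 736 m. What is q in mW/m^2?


q = k * dT / dz * 1000
= 4.19 * 16.1 / 736 * 1000
= 0.091656 * 1000
= 91.6563 mW/m^2

91.6563


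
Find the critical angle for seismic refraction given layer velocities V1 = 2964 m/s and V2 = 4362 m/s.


V1/V2 = 2964/4362 = 0.679505
theta_c = arcsin(0.679505) = 42.805 degrees

42.805


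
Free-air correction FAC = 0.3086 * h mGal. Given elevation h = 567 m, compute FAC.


FAC = 0.3086 * h
= 0.3086 * 567
= 174.9762 mGal

174.9762


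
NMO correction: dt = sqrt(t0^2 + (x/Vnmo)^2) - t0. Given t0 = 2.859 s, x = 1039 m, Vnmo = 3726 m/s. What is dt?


x/Vnmo = 1039/3726 = 0.278851
(x/Vnmo)^2 = 0.077758
t0^2 = 8.173881
sqrt(8.173881 + 0.077758) = 2.872567
dt = 2.872567 - 2.859 = 0.013567

0.013567


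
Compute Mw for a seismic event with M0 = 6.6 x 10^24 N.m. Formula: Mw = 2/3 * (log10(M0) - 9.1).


log10(M0) = log10(6.6 x 10^24) = 24.8195
Mw = 2/3 * (24.8195 - 9.1)
= 2/3 * 15.7195
= 10.48

10.48


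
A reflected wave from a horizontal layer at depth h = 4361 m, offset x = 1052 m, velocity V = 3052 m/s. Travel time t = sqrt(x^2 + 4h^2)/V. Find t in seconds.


x^2 + 4h^2 = 1052^2 + 4*4361^2 = 1106704 + 76073284 = 77179988
sqrt(77179988) = 8785.2142
t = 8785.2142 / 3052 = 2.8785 s

2.8785


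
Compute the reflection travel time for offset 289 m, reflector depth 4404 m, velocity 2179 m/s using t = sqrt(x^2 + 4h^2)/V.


x^2 + 4h^2 = 289^2 + 4*4404^2 = 83521 + 77580864 = 77664385
sqrt(77664385) = 8812.7399
t = 8812.7399 / 2179 = 4.0444 s

4.0444


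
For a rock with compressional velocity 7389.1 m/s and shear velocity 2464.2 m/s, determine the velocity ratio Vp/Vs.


Vp/Vs = 7389.1 / 2464.2
= 2.9986

2.9986


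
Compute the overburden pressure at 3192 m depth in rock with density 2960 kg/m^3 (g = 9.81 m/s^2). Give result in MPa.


P = rho * g * z / 1e6
= 2960 * 9.81 * 3192 / 1e6
= 92688019.2 / 1e6
= 92.688 MPa

92.688


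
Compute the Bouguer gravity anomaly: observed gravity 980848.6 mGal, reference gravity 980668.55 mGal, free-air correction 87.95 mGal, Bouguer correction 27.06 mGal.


BA = g_obs - g_ref + FAC - BC
= 980848.6 - 980668.55 + 87.95 - 27.06
= 240.94 mGal

240.94


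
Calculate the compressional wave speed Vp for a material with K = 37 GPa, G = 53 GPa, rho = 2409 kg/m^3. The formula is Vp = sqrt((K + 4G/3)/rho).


First compute the effective modulus:
K + 4G/3 = 37e9 + 4*53e9/3 = 107666666666.67 Pa
Then divide by density:
107666666666.67 / 2409 = 44693510.4469 Pa/(kg/m^3)
Take the square root:
Vp = sqrt(44693510.4469) = 6685.32 m/s

6685.32


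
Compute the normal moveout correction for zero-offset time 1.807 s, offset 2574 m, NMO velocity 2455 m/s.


x/Vnmo = 2574/2455 = 1.048473
(x/Vnmo)^2 = 1.099295
t0^2 = 3.265249
sqrt(3.265249 + 1.099295) = 2.089149
dt = 2.089149 - 1.807 = 0.282149

0.282149


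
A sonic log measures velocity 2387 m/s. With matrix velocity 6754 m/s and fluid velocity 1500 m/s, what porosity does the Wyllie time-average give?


1/V - 1/Vm = 1/2387 - 1/6754 = 0.00027088
1/Vf - 1/Vm = 1/1500 - 1/6754 = 0.00051861
phi = 0.00027088 / 0.00051861 = 0.5223

0.5223


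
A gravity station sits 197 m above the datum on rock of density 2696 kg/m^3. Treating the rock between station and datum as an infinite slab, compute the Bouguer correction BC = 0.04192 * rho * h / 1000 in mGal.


BC = 0.04192 * rho * h / 1000
= 0.04192 * 2696 * 197 / 1000
= 22.2642 mGal

22.2642


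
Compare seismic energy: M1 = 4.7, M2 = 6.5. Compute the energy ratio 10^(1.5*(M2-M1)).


M2 - M1 = 6.5 - 4.7 = 1.8
1.5 * 1.8 = 2.7
ratio = 10^2.7 = 501.19

501.19


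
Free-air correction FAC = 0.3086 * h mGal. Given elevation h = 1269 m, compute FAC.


FAC = 0.3086 * h
= 0.3086 * 1269
= 391.6134 mGal

391.6134


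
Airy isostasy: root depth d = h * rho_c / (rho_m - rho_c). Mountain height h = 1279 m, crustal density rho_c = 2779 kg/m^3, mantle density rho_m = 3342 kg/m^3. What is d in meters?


rho_m - rho_c = 3342 - 2779 = 563
d = 1279 * 2779 / 563
= 3554341 / 563
= 6313.22 m

6313.22


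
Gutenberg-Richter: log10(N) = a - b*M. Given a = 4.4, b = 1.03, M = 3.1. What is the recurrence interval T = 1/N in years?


log10(N) = 4.4 - 1.03*3.1 = 1.207
N = 10^1.207 = 16.106456
T = 1/N = 1/16.106456 = 0.0621 years

0.0621


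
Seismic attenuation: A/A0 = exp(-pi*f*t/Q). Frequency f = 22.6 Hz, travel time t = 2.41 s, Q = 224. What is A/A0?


pi*f*t/Q = pi*22.6*2.41/224 = 0.763884
A/A0 = exp(-0.763884) = 0.465854

0.465854


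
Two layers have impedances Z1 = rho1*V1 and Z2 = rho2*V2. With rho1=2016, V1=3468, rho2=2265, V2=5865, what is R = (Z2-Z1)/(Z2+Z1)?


Z1 = 2016 * 3468 = 6991488
Z2 = 2265 * 5865 = 13284225
R = (13284225 - 6991488) / (13284225 + 6991488) = 6292737 / 20275713 = 0.3104

0.3104


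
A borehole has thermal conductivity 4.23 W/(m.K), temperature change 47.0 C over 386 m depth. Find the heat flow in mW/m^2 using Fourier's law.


q = k * dT / dz * 1000
= 4.23 * 47.0 / 386 * 1000
= 0.515052 * 1000
= 515.0518 mW/m^2

515.0518


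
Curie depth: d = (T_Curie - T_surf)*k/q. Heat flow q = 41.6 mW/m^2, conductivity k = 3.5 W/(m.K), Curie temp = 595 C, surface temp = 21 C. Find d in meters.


T_Curie - T_surf = 595 - 21 = 574 C
Convert q to W/m^2: 41.6 mW/m^2 = 0.0416 W/m^2
d = 574 * 3.5 / 0.0416 = 48293.27 m

48293.27


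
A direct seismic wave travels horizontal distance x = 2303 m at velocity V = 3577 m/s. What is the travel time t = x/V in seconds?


t = x / V
= 2303 / 3577
= 0.6438 s

0.6438


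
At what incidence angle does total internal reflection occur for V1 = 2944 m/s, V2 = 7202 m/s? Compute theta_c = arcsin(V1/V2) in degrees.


V1/V2 = 2944/7202 = 0.408775
theta_c = arcsin(0.408775) = 24.1279 degrees

24.1279


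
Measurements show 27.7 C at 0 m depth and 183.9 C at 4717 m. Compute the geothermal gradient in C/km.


dT = 183.9 - 27.7 = 156.2 C
dz = 4717 - 0 = 4717 m
gradient = dT/dz * 1000 = 156.2/4717 * 1000 = 33.1143 C/km

33.1143


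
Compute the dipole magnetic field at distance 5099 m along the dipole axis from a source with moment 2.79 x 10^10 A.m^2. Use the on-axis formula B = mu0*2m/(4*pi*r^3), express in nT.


m = 2.79 x 10^10 = 27900000000 A.m^2
2m = 55800000000 A.m^2
r^3 = 5099^3 = 132572985299
B = (4pi*10^-7) * 55800000000 / (4*pi * 132572985299) * 1e9
= 70120.348028 / 1665961266719.22 * 1e9
= 42.09 nT

42.09


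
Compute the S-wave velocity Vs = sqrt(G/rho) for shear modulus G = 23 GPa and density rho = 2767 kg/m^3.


Convert G to Pa: G = 23e9 Pa
Compute G/rho = 23e9 / 2767 = 8312251.536
Vs = sqrt(8312251.536) = 2883.1 m/s

2883.1


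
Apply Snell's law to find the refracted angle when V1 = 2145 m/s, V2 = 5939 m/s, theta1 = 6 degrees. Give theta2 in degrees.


sin(theta1) = sin(6 deg) = 0.104528
sin(theta2) = V2/V1 * sin(theta1) = 5939/2145 * 0.104528 = 0.289415
theta2 = arcsin(0.289415) = 16.8229 degrees

16.8229


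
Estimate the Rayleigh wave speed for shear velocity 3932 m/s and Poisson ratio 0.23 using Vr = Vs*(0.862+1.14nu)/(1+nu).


Numerator factor = 0.862 + 1.14*0.23 = 1.1242
Denominator = 1 + 0.23 = 1.23
Vr = 3932 * 1.1242 / 1.23 = 3593.78 m/s

3593.78


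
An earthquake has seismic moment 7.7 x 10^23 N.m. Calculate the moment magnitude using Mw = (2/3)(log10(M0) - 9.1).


log10(M0) = log10(7.7 x 10^23) = 23.8865
Mw = 2/3 * (23.8865 - 9.1)
= 2/3 * 14.7865
= 9.86

9.86


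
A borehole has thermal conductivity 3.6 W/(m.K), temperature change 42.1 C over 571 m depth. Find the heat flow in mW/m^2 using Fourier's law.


q = k * dT / dz * 1000
= 3.6 * 42.1 / 571 * 1000
= 0.265429 * 1000
= 265.4291 mW/m^2

265.4291


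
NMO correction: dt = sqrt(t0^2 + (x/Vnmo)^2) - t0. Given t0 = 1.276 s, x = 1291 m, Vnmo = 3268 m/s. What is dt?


x/Vnmo = 1291/3268 = 0.395043
(x/Vnmo)^2 = 0.156059
t0^2 = 1.628176
sqrt(1.628176 + 0.156059) = 1.335753
dt = 1.335753 - 1.276 = 0.059753

0.059753


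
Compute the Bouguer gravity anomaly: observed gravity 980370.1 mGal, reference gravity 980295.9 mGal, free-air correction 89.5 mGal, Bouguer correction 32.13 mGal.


BA = g_obs - g_ref + FAC - BC
= 980370.1 - 980295.9 + 89.5 - 32.13
= 131.57 mGal

131.57


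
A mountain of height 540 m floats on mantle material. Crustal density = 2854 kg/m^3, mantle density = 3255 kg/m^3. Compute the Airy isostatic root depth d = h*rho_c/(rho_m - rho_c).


rho_m - rho_c = 3255 - 2854 = 401
d = 540 * 2854 / 401
= 1541160 / 401
= 3843.29 m

3843.29


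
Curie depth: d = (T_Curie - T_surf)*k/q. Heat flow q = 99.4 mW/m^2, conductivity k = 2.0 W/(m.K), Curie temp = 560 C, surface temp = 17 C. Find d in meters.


T_Curie - T_surf = 560 - 17 = 543 C
Convert q to W/m^2: 99.4 mW/m^2 = 0.0994 W/m^2
d = 543 * 2.0 / 0.0994 = 10925.55 m

10925.55


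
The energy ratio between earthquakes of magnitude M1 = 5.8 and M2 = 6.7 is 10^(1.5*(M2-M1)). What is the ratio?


M2 - M1 = 6.7 - 5.8 = 0.9
1.5 * 0.9 = 1.35
ratio = 10^1.35 = 22.39

22.39


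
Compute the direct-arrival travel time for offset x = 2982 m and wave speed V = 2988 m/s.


t = x / V
= 2982 / 2988
= 0.998 s

0.998


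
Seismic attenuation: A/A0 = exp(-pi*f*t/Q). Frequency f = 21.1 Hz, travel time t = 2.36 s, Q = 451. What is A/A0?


pi*f*t/Q = pi*21.1*2.36/451 = 0.346871
A/A0 = exp(-0.346871) = 0.706897

0.706897


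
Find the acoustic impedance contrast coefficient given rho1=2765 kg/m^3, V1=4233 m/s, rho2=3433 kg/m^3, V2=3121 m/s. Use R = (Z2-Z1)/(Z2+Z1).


Z1 = 2765 * 4233 = 11704245
Z2 = 3433 * 3121 = 10714393
R = (10714393 - 11704245) / (10714393 + 11704245) = -989852 / 22418638 = -0.0442

-0.0442


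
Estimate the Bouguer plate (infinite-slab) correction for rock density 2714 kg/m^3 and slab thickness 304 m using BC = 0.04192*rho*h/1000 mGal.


BC = 0.04192 * rho * h / 1000
= 0.04192 * 2714 * 304 / 1000
= 34.5863 mGal

34.5863


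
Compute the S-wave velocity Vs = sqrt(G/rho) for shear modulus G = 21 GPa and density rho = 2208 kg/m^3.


Convert G to Pa: G = 21e9 Pa
Compute G/rho = 21e9 / 2208 = 9510869.5652
Vs = sqrt(9510869.5652) = 3083.97 m/s

3083.97


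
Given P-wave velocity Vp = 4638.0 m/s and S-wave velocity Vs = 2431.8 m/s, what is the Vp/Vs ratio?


Vp/Vs = 4638.0 / 2431.8
= 1.9072

1.9072


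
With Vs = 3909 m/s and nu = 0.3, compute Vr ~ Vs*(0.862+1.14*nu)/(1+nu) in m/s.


Numerator factor = 0.862 + 1.14*0.3 = 1.204
Denominator = 1 + 0.3 = 1.3
Vr = 3909 * 1.204 / 1.3 = 3620.34 m/s

3620.34


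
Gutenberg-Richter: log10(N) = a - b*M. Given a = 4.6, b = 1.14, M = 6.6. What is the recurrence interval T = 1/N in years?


log10(N) = 4.6 - 1.14*6.6 = -2.924
N = 10^-2.924 = 0.001191
T = 1/N = 1/0.001191 = 839.46 years

839.46


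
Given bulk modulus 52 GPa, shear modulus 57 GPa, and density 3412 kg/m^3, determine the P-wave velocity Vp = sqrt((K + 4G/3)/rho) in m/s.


First compute the effective modulus:
K + 4G/3 = 52e9 + 4*57e9/3 = 128000000000.0 Pa
Then divide by density:
128000000000.0 / 3412 = 37514654.1618 Pa/(kg/m^3)
Take the square root:
Vp = sqrt(37514654.1618) = 6124.92 m/s

6124.92


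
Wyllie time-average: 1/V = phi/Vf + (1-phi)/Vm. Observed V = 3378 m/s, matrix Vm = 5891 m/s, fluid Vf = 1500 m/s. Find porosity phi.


1/V - 1/Vm = 1/3378 - 1/5891 = 0.00012628
1/Vf - 1/Vm = 1/1500 - 1/5891 = 0.00049692
phi = 0.00012628 / 0.00049692 = 0.2541

0.2541


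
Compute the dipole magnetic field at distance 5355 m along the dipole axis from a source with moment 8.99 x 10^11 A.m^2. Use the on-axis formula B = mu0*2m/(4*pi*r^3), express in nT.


m = 8.99 x 10^11 = 899000000000 A.m^2
2m = 1798000000000 A.m^2
r^3 = 5355^3 = 153560113875
B = (4pi*10^-7) * 1798000000000 / (4*pi * 153560113875) * 1e9
= 2259433.436462 / 1929693302536.45 * 1e9
= 1170.877 nT

1170.877


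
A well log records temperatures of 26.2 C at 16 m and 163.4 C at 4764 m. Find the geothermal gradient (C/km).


dT = 163.4 - 26.2 = 137.2 C
dz = 4764 - 16 = 4748 m
gradient = dT/dz * 1000 = 137.2/4748 * 1000 = 28.8964 C/km

28.8964


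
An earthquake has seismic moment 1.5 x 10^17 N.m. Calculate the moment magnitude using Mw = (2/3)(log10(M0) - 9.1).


log10(M0) = log10(1.5 x 10^17) = 17.1761
Mw = 2/3 * (17.1761 - 9.1)
= 2/3 * 8.0761
= 5.38

5.38


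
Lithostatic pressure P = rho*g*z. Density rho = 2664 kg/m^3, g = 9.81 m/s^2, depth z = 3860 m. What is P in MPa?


P = rho * g * z / 1e6
= 2664 * 9.81 * 3860 / 1e6
= 100876622.4 / 1e6
= 100.8766 MPa

100.8766


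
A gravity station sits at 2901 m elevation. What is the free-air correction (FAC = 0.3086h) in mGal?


FAC = 0.3086 * h
= 0.3086 * 2901
= 895.2486 mGal

895.2486


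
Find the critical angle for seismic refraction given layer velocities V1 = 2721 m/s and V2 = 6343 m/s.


V1/V2 = 2721/6343 = 0.428977
theta_c = arcsin(0.428977) = 25.4026 degrees

25.4026


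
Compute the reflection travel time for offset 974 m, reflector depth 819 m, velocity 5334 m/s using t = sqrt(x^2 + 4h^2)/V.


x^2 + 4h^2 = 974^2 + 4*819^2 = 948676 + 2683044 = 3631720
sqrt(3631720) = 1905.7072
t = 1905.7072 / 5334 = 0.3573 s

0.3573


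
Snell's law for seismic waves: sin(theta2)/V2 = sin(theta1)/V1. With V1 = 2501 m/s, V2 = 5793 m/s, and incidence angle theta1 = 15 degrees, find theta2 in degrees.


sin(theta1) = sin(15 deg) = 0.258819
sin(theta2) = V2/V1 * sin(theta1) = 5793/2501 * 0.258819 = 0.599496
theta2 = arcsin(0.599496) = 36.8338 degrees

36.8338


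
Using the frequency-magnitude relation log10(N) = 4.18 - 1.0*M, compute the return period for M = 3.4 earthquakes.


log10(N) = 4.18 - 1.0*3.4 = 0.78
N = 10^0.78 = 6.025596
T = 1/N = 1/6.025596 = 0.166 years

0.166


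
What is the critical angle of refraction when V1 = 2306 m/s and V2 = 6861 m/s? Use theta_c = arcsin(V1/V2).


V1/V2 = 2306/6861 = 0.336103
theta_c = arcsin(0.336103) = 19.6396 degrees

19.6396


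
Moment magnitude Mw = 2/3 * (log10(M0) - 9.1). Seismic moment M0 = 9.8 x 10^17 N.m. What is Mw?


log10(M0) = log10(9.8 x 10^17) = 17.9912
Mw = 2/3 * (17.9912 - 9.1)
= 2/3 * 8.8912
= 5.93

5.93


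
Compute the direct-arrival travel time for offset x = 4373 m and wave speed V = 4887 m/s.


t = x / V
= 4373 / 4887
= 0.8948 s

0.8948


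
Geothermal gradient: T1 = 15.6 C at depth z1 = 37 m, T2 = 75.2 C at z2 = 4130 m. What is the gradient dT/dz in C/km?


dT = 75.2 - 15.6 = 59.6 C
dz = 4130 - 37 = 4093 m
gradient = dT/dz * 1000 = 59.6/4093 * 1000 = 14.5614 C/km

14.5614


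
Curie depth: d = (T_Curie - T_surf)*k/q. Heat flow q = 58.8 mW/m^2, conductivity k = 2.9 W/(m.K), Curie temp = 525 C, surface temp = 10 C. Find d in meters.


T_Curie - T_surf = 525 - 10 = 515 C
Convert q to W/m^2: 58.8 mW/m^2 = 0.0588 W/m^2
d = 515 * 2.9 / 0.0588 = 25399.66 m

25399.66


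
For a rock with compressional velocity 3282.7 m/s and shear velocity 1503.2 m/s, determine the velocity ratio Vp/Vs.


Vp/Vs = 3282.7 / 1503.2
= 2.1838

2.1838


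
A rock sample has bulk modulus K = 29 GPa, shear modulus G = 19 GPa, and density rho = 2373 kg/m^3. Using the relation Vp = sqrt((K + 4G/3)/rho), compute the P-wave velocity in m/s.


First compute the effective modulus:
K + 4G/3 = 29e9 + 4*19e9/3 = 54333333333.33 Pa
Then divide by density:
54333333333.33 / 2373 = 22896474.2239 Pa/(kg/m^3)
Take the square root:
Vp = sqrt(22896474.2239) = 4785.03 m/s

4785.03


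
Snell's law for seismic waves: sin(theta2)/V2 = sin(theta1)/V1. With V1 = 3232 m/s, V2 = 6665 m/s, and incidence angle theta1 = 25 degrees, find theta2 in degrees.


sin(theta1) = sin(25 deg) = 0.422618
sin(theta2) = V2/V1 * sin(theta1) = 6665/3232 * 0.422618 = 0.871519
theta2 = arcsin(0.871519) = 60.6357 degrees

60.6357


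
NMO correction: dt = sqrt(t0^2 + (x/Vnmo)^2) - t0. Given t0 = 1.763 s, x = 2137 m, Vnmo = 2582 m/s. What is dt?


x/Vnmo = 2137/2582 = 0.827653
(x/Vnmo)^2 = 0.685009
t0^2 = 3.108169
sqrt(3.108169 + 0.685009) = 1.947608
dt = 1.947608 - 1.763 = 0.184608

0.184608


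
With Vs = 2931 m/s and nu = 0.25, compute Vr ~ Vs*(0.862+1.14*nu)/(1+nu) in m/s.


Numerator factor = 0.862 + 1.14*0.25 = 1.147
Denominator = 1 + 0.25 = 1.25
Vr = 2931 * 1.147 / 1.25 = 2689.49 m/s

2689.49


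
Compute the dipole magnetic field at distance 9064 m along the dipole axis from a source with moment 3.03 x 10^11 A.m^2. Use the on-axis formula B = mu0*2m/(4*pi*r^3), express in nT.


m = 3.03 x 10^11 = 303000000000 A.m^2
2m = 606000000000 A.m^2
r^3 = 9064^3 = 744662854144
B = (4pi*10^-7) * 606000000000 / (4*pi * 744662854144) * 1e9
= 761522.05923 / 9357709407919.99 * 1e9
= 81.3791 nT

81.3791


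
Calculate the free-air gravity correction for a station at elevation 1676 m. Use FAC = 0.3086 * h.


FAC = 0.3086 * h
= 0.3086 * 1676
= 517.2136 mGal

517.2136


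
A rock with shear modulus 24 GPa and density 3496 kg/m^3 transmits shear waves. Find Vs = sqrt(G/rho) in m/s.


Convert G to Pa: G = 24e9 Pa
Compute G/rho = 24e9 / 3496 = 6864988.5584
Vs = sqrt(6864988.5584) = 2620.11 m/s

2620.11


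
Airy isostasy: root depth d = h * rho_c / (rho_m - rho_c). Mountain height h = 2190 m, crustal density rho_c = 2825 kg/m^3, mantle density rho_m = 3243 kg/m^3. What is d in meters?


rho_m - rho_c = 3243 - 2825 = 418
d = 2190 * 2825 / 418
= 6186750 / 418
= 14800.84 m

14800.84


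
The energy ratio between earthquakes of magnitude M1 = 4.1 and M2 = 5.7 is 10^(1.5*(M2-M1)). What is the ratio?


M2 - M1 = 5.7 - 4.1 = 1.6
1.5 * 1.6 = 2.4
ratio = 10^2.4 = 251.19

251.19


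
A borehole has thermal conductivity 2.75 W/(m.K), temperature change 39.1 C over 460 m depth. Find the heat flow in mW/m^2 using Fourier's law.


q = k * dT / dz * 1000
= 2.75 * 39.1 / 460 * 1000
= 0.23375 * 1000
= 233.75 mW/m^2

233.75


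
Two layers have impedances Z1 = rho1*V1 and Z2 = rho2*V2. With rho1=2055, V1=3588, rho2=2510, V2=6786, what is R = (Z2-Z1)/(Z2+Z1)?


Z1 = 2055 * 3588 = 7373340
Z2 = 2510 * 6786 = 17032860
R = (17032860 - 7373340) / (17032860 + 7373340) = 9659520 / 24406200 = 0.3958

0.3958


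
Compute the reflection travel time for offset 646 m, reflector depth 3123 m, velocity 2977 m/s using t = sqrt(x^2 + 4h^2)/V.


x^2 + 4h^2 = 646^2 + 4*3123^2 = 417316 + 39012516 = 39429832
sqrt(39429832) = 6279.3178
t = 6279.3178 / 2977 = 2.1093 s

2.1093


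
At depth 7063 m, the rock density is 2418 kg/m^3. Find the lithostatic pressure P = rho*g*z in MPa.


P = rho * g * z / 1e6
= 2418 * 9.81 * 7063 / 1e6
= 167538456.54 / 1e6
= 167.5385 MPa

167.5385


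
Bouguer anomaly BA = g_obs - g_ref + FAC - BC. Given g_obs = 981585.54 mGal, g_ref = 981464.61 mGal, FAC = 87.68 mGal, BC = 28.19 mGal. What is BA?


BA = g_obs - g_ref + FAC - BC
= 981585.54 - 981464.61 + 87.68 - 28.19
= 180.42 mGal

180.42


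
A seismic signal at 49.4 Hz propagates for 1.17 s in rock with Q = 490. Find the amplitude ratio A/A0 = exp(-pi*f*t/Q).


pi*f*t/Q = pi*49.4*1.17/490 = 0.370567
A/A0 = exp(-0.370567) = 0.690343

0.690343


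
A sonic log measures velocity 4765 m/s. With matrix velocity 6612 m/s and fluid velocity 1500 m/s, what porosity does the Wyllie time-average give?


1/V - 1/Vm = 1/4765 - 1/6612 = 5.862e-05
1/Vf - 1/Vm = 1/1500 - 1/6612 = 0.00051543
phi = 5.862e-05 / 0.00051543 = 0.1137

0.1137


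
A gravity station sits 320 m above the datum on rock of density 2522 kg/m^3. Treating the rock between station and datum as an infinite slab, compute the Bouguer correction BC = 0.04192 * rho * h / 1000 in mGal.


BC = 0.04192 * rho * h / 1000
= 0.04192 * 2522 * 320 / 1000
= 33.8311 mGal

33.8311


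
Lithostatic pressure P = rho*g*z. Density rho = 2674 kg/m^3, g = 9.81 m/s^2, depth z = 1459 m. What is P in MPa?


P = rho * g * z / 1e6
= 2674 * 9.81 * 1459 / 1e6
= 38272400.46 / 1e6
= 38.2724 MPa

38.2724


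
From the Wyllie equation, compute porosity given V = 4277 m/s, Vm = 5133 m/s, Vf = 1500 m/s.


1/V - 1/Vm = 1/4277 - 1/5133 = 3.899e-05
1/Vf - 1/Vm = 1/1500 - 1/5133 = 0.00047185
phi = 3.899e-05 / 0.00047185 = 0.0826

0.0826


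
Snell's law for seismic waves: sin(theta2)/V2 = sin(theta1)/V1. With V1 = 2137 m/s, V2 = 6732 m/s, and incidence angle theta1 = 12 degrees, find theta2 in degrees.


sin(theta1) = sin(12 deg) = 0.207912
sin(theta2) = V2/V1 * sin(theta1) = 6732/2137 * 0.207912 = 0.654966
theta2 = arcsin(0.654966) = 40.917 degrees

40.917


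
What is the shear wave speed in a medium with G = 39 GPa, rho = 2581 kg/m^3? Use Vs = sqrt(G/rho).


Convert G to Pa: G = 39e9 Pa
Compute G/rho = 39e9 / 2581 = 15110422.3169
Vs = sqrt(15110422.3169) = 3887.21 m/s

3887.21


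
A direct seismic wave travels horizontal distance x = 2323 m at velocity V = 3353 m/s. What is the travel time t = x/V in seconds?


t = x / V
= 2323 / 3353
= 0.6928 s

0.6928


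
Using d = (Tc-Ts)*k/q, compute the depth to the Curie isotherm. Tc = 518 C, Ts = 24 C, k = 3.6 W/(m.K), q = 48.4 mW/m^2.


T_Curie - T_surf = 518 - 24 = 494 C
Convert q to W/m^2: 48.4 mW/m^2 = 0.0484 W/m^2
d = 494 * 3.6 / 0.0484 = 36743.8 m

36743.8


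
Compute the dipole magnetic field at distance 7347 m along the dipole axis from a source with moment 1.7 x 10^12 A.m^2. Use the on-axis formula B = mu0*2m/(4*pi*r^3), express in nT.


m = 1.7 x 10^12 = 1700000000000 A.m^2
2m = 3400000000000 A.m^2
r^3 = 7347^3 = 396579370923
B = (4pi*10^-7) * 3400000000000 / (4*pi * 396579370923) * 1e9
= 4272566.008882 / 4983563353027.83 * 1e9
= 857.3315 nT

857.3315


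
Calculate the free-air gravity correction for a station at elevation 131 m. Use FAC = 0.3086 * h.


FAC = 0.3086 * h
= 0.3086 * 131
= 40.4266 mGal

40.4266


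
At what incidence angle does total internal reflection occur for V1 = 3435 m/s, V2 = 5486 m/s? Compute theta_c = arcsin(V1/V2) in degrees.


V1/V2 = 3435/5486 = 0.626139
theta_c = arcsin(0.626139) = 38.7659 degrees

38.7659


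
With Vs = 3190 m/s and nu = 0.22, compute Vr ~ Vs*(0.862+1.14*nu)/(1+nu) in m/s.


Numerator factor = 0.862 + 1.14*0.22 = 1.1128
Denominator = 1 + 0.22 = 1.22
Vr = 3190 * 1.1128 / 1.22 = 2909.7 m/s

2909.7


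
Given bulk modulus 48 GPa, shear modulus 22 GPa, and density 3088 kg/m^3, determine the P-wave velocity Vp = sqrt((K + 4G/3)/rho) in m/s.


First compute the effective modulus:
K + 4G/3 = 48e9 + 4*22e9/3 = 77333333333.33 Pa
Then divide by density:
77333333333.33 / 3088 = 25043177.8929 Pa/(kg/m^3)
Take the square root:
Vp = sqrt(25043177.8929) = 5004.32 m/s

5004.32


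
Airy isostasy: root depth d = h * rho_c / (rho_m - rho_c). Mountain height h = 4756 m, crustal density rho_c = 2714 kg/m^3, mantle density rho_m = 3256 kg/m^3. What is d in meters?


rho_m - rho_c = 3256 - 2714 = 542
d = 4756 * 2714 / 542
= 12907784 / 542
= 23815.1 m

23815.1


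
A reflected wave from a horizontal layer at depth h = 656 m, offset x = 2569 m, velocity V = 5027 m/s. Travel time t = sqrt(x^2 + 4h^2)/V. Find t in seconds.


x^2 + 4h^2 = 2569^2 + 4*656^2 = 6599761 + 1721344 = 8321105
sqrt(8321105) = 2884.6326
t = 2884.6326 / 5027 = 0.5738 s

0.5738
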